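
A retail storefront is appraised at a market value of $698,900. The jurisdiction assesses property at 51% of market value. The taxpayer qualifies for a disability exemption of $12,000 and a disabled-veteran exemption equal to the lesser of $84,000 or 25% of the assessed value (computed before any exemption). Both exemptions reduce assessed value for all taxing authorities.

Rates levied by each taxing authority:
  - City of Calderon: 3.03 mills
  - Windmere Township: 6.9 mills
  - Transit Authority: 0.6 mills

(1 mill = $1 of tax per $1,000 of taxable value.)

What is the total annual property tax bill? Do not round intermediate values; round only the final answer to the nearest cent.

Assessed value = $698,900 × 0.51 = $356,439
Disabled-veteran exemption = min($84,000, 25% × $356,439) = min($84,000, $89,109.75) = $84,000 (dollar cap binds)
Taxable value = $356,439 − $12,000 − $84,000 = $260,439
City of Calderon: $260,439 × 0.00303 = $789.13017
Windmere Township: $260,439 × 0.0069 = $1,797.0291
Transit Authority: $260,439 × 0.0006 = $156.2634
Total = $2,742.42267

$2,742.42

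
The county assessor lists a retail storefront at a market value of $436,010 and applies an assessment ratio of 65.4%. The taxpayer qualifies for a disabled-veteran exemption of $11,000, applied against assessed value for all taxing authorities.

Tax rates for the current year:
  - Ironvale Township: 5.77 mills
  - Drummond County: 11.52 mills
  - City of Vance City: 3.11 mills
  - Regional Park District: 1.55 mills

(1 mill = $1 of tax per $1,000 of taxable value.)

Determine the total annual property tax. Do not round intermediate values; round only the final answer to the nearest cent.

Assessed value = $436,010 × 0.654 = $285,150.54
Taxable value = $285,150.54 − $11,000 = $274,150.54
Ironvale Township: $274,150.54 × 0.00577 = $1,581.8486158
Drummond County: $274,150.54 × 0.01152 = $3,158.2142208
City of Vance City: $274,150.54 × 0.00311 = $852.6081794
Regional Park District: $274,150.54 × 0.00155 = $424.933337
Total = $1,581.8486158 + $3,158.2142208 + $852.6081794 + $424.933337 = $6,017.604353

$6,017.60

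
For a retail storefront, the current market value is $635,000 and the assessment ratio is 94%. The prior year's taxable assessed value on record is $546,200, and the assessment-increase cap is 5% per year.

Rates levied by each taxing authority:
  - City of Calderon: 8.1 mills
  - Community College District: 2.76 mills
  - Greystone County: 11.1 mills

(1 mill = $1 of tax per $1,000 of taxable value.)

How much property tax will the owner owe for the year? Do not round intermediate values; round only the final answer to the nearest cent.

$12,594.28

Uncapped assessed value = $635,000 × 0.94 = $596,900
Cap limit = $546,200 × 1.05 = $573,510
Taxable assessed value = min($596,900, $573,510) = $573,510 (cap binds)
City of Calderon: $573,510 × 0.0081 = $4,645.431
Community College District: $573,510 × 0.00276 = $1,582.8876
Greystone County: $573,510 × 0.0111 = $6,365.961
Total = $12,594.2796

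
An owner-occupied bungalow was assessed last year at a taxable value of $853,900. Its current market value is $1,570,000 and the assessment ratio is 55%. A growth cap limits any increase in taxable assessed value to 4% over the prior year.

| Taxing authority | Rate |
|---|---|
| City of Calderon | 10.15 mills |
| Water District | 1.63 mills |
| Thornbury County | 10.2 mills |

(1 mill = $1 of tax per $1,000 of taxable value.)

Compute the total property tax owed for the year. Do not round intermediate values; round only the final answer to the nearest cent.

$18,979.73

Uncapped assessed value = $1,570,000 × 0.55 = $863,500
Cap limit = $853,900 × 1.04 = $888,056
Taxable assessed value = min($863,500, $888,056) = $863,500 (cap does not bind)
City of Calderon: $863,500 × 0.01015 = $8,764.525
Water District: $863,500 × 0.00163 = $1,407.505
Thornbury County: $863,500 × 0.0102 = $8,807.7
Total = $18,979.73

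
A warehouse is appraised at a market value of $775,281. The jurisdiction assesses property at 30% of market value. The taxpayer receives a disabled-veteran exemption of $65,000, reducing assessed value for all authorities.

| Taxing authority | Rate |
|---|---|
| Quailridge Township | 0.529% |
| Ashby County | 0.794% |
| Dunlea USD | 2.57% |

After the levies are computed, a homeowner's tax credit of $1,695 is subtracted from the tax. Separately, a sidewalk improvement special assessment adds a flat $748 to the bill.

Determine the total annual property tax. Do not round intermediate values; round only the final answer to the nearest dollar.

Assessed value = $775,281 × 0.3 = $232,584.3
Taxable value = $232,584.3 − $65,000 = $167,584.3
Quailridge Township: $167,584.3 × 0.00529 = $886.520947
Ashby County: $167,584.3 × 0.00794 = $1,330.619342
Dunlea USD: $167,584.3 × 0.0257 = $4,306.91651
Levies subtotal = $6,524.056799
After credit = $6,524.056799 − $1,695 = $4,829.056799
Total = $4,829.056799 + $748 = $5,577.056799

$5,577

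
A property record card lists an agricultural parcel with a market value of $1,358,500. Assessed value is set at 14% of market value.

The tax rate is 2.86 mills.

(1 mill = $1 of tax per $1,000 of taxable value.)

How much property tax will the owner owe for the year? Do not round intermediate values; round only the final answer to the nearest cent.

$543.94

Assessed value = $1,358,500 × 0.14 = $190,190
Tax = $190,190 × 0.00286 = $543.9434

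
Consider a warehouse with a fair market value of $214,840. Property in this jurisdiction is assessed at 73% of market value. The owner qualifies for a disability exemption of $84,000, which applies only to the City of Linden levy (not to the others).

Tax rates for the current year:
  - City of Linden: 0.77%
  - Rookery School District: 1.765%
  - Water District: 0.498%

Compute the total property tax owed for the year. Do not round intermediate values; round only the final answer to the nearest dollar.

$4,110

Assessed value = $214,840 × 0.73 = $156,833.2
City of Linden: ($156,833.2 − $84,000) × 0.0077 = $72,833.2 × 0.0077 = $560.81564
Rookery School District: $156,833.2 × 0.01765 = $2,768.10598
Water District: $156,833.2 × 0.00498 = $781.029336
Total = $4,109.950956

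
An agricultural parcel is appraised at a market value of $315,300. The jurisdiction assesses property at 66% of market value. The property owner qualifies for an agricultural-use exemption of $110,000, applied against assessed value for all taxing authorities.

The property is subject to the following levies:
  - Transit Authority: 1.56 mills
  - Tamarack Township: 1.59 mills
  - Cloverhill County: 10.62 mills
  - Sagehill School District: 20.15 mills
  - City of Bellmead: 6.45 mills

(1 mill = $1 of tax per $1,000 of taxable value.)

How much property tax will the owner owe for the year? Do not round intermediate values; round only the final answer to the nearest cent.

Assessed value = $315,300 × 0.66 = $208,098
Taxable value = $208,098 − $110,000 = $98,098
Transit Authority: $98,098 × 0.00156 = $153.03288
Tamarack Township: $98,098 × 0.00159 = $155.97582
Cloverhill County: $98,098 × 0.01062 = $1,041.80076
Sagehill School District: $98,098 × 0.02015 = $1,976.6747
City of Bellmead: $98,098 × 0.00645 = $632.7321
Total = $153.03288 + $155.97582 + $1,041.80076 + $1,976.6747 + $632.7321 = $3,960.21626

$3,960.22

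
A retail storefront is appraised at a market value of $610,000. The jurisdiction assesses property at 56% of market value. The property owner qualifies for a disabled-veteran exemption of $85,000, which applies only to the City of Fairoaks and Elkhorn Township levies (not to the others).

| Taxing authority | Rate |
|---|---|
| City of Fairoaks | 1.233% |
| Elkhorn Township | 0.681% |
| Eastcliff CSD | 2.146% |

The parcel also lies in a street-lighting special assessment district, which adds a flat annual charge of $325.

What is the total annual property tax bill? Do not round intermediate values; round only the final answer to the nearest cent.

Assessed value = $610,000 × 0.56 = $341,600
City of Fairoaks: ($341,600 − $85,000) × 0.01233 = $256,600 × 0.01233 = $3,163.878
Elkhorn Township: ($341,600 − $85,000) × 0.00681 = $256,600 × 0.00681 = $1,747.446
Eastcliff CSD: $341,600 × 0.02146 = $7,330.736
Levies subtotal = $12,242.06
Total = $12,242.06 + $325 = $12,567.06

$12,567.06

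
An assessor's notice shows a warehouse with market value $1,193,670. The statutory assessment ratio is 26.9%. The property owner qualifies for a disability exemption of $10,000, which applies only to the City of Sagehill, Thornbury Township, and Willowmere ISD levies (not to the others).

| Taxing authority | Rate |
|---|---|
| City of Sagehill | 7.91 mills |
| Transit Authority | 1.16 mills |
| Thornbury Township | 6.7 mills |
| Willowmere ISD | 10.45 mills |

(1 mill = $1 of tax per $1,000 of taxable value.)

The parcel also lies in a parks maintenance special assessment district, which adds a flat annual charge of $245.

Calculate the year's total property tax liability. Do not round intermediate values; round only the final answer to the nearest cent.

$8,413.57

Assessed value = $1,193,670 × 0.269 = $321,097.23
City of Sagehill: ($321,097.23 − $10,000) × 0.00791 = $311,097.23 × 0.00791 = $2,460.7790893
Transit Authority: $321,097.23 × 0.00116 = $372.4727868
Thornbury Township: ($321,097.23 − $10,000) × 0.0067 = $311,097.23 × 0.0067 = $2,084.351441
Willowmere ISD: ($321,097.23 − $10,000) × 0.01045 = $311,097.23 × 0.01045 = $3,250.9660535
Levies subtotal = $8,168.5693706
Total = $8,168.5693706 + $245 = $8,413.5693706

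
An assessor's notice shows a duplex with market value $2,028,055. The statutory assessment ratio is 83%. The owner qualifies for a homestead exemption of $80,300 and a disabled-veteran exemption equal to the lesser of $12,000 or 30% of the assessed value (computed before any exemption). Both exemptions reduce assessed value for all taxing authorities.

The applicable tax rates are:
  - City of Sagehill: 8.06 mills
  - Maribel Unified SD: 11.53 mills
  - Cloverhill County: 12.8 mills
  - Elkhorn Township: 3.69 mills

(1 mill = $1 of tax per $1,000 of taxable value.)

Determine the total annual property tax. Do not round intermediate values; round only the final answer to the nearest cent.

$57,402.76

Assessed value = $2,028,055 × 0.83 = $1,683,285.65
Disabled-veteran exemption = min($12,000, 30% × $1,683,285.65) = min($12,000, $504,985.695) = $12,000 (dollar cap binds)
Taxable value = $1,683,285.65 − $80,300 − $12,000 = $1,590,985.65
City of Sagehill: $1,590,985.65 × 0.00806 = $12,823.344339
Maribel Unified SD: $1,590,985.65 × 0.01153 = $18,344.0645445
Cloverhill County: $1,590,985.65 × 0.0128 = $20,364.61632
Elkhorn Township: $1,590,985.65 × 0.00369 = $5,870.7370485
Total = $57,402.762252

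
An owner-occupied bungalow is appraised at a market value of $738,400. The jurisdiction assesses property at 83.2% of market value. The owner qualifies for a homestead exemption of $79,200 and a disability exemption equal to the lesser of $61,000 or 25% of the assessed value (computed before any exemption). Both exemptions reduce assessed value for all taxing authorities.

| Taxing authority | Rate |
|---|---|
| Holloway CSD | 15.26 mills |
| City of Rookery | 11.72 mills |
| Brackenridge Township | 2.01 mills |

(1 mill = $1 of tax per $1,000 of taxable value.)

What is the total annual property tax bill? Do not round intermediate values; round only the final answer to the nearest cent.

$13,745.57

Assessed value = $738,400 × 0.832 = $614,348.8
Disability exemption = min($61,000, 25% × $614,348.8) = min($61,000, $153,587.2) = $61,000 (dollar cap binds)
Taxable value = $614,348.8 − $79,200 − $61,000 = $474,148.8
Holloway CSD: $474,148.8 × 0.01526 = $7,235.510688
City of Rookery: $474,148.8 × 0.01172 = $5,557.023936
Brackenridge Township: $474,148.8 × 0.00201 = $953.039088
Total = $13,745.573712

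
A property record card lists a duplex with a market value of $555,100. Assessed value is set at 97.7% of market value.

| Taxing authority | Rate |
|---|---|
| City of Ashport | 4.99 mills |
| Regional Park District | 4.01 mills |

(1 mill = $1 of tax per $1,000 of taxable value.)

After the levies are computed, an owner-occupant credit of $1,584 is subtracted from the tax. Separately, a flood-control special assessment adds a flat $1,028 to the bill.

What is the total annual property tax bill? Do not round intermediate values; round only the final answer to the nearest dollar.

Assessed value = $555,100 × 0.977 = $542,332.7
City of Ashport: $542,332.7 × 0.00499 = $2,706.240173
Regional Park District: $542,332.7 × 0.00401 = $2,174.754127
Levies subtotal = $4,880.9943
After credit = $4,880.9943 − $1,584 = $3,296.9943
Total = $3,296.9943 + $1,028 = $4,324.9943

$4,325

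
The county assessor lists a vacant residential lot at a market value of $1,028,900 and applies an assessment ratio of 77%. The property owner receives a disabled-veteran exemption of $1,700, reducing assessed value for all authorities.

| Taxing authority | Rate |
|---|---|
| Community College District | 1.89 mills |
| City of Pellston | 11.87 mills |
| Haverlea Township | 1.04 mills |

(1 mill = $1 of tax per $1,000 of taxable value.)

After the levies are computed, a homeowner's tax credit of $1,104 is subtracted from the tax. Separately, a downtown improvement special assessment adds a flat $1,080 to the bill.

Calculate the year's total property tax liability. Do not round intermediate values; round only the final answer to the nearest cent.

Assessed value = $1,028,900 × 0.77 = $792,253
Taxable value = $792,253 − $1,700 = $790,553
Community College District: $790,553 × 0.00189 = $1,494.14517
City of Pellston: $790,553 × 0.01187 = $9,383.86411
Haverlea Township: $790,553 × 0.00104 = $822.17512
Levies subtotal = $11,700.1844
After credit = $11,700.1844 − $1,104 = $10,596.1844
Total = $10,596.1844 + $1,080 = $11,676.1844

$11,676.18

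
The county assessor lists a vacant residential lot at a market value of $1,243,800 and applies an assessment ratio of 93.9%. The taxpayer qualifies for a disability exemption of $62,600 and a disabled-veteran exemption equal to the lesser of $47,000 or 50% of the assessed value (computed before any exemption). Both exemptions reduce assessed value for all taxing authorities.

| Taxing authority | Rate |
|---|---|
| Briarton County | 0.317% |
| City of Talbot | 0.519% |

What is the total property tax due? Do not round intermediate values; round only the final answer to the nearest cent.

$8,847.62

Assessed value = $1,243,800 × 0.939 = $1,167,928.2
Disabled-veteran exemption = min($47,000, 50% × $1,167,928.2) = min($47,000, $583,964.1) = $47,000 (dollar cap binds)
Taxable value = $1,167,928.2 − $62,600 − $47,000 = $1,058,328.2
Briarton County: $1,058,328.2 × 0.00317 = $3,354.900394
City of Talbot: $1,058,328.2 × 0.00519 = $5,492.723358
Total = $8,847.623752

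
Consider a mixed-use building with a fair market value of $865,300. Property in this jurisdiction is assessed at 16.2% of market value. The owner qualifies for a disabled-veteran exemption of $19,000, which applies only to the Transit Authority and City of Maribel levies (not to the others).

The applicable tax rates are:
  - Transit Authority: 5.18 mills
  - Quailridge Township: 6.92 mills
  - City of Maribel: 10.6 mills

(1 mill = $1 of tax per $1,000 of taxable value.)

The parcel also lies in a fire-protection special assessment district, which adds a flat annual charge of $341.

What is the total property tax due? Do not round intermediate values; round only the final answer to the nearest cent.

$3,223.23

Assessed value = $865,300 × 0.162 = $140,178.6
Transit Authority: ($140,178.6 − $19,000) × 0.00518 = $121,178.6 × 0.00518 = $627.705148
Quailridge Township: $140,178.6 × 0.00692 = $970.035912
City of Maribel: ($140,178.6 − $19,000) × 0.0106 = $121,178.6 × 0.0106 = $1,284.49316
Levies subtotal = $2,882.23422
Total = $2,882.23422 + $341 = $3,223.23422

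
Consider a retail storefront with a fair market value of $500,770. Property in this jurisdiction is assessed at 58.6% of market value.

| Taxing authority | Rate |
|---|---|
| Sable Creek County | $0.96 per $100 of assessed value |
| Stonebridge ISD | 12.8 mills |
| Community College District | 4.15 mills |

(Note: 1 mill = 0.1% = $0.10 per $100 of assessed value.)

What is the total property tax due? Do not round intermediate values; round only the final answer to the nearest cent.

$7,791.13

Assessed value = $500,770 × 0.586 = $293,451.22
Sable Creek County: $293,451.22 × 0.0096 = $2,817.131712
Stonebridge ISD: $293,451.22 × 0.0128 = $3,756.175616
Community College District: $293,451.22 × 0.00415 = $1,217.822563
Total = $7,791.129891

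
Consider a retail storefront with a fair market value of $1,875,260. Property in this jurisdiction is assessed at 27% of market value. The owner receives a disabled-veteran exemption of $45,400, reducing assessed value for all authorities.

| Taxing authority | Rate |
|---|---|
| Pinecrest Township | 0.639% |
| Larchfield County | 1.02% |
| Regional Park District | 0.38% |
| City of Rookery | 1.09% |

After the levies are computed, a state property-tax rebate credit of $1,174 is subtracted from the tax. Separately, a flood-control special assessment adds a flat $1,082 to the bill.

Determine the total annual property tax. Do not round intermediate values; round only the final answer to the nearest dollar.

$14,330

Assessed value = $1,875,260 × 0.27 = $506,320.2
Taxable value = $506,320.2 − $45,400 = $460,920.2
Pinecrest Township: $460,920.2 × 0.00639 = $2,945.280078
Larchfield County: $460,920.2 × 0.0102 = $4,701.38604
Regional Park District: $460,920.2 × 0.0038 = $1,751.49676
City of Rookery: $460,920.2 × 0.0109 = $5,024.03018
Levies subtotal = $14,422.193058
After credit = $14,422.193058 − $1,174 = $13,248.193058
Total = $13,248.193058 + $1,082 = $14,330.193058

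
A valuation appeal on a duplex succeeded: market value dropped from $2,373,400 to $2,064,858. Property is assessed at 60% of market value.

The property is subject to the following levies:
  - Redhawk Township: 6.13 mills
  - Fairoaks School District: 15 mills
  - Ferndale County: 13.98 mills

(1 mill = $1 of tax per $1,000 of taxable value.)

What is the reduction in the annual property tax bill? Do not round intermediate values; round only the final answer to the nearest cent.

$6,499.75

Old assessed value = $2,373,400 × 0.6 = $1,424,040
New assessed value = $2,064,858 × 0.6 = $1,238,914.8
Combined rate = 0.00613 + 0.015 + 0.01398 = 0.03511
Old tax = $1,424,040 × 0.03511 = $49,998.0444
New tax = $1,238,914.8 × 0.03511 = $43,498.298628
Reduction = $49,998.0444 − $43,498.298628 = $6,499.745772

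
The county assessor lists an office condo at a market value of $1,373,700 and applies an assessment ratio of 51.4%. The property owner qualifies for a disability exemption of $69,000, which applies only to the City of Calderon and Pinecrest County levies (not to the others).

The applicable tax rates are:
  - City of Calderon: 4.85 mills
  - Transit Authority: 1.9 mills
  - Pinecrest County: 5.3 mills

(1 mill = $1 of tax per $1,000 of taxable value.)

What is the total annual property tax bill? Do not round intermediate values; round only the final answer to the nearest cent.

Assessed value = $1,373,700 × 0.514 = $706,081.8
City of Calderon: ($706,081.8 − $69,000) × 0.00485 = $637,081.8 × 0.00485 = $3,089.84673
Transit Authority: $706,081.8 × 0.0019 = $1,341.55542
Pinecrest County: ($706,081.8 − $69,000) × 0.0053 = $637,081.8 × 0.0053 = $3,376.53354
Total = $7,807.93569

$7,807.94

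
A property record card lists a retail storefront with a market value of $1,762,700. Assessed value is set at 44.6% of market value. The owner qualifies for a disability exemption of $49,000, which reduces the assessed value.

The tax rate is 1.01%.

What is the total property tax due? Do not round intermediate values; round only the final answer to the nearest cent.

Assessed value = $1,762,700 × 0.446 = $786,164.2
Taxable value = $786,164.2 − $49,000 = $737,164.2
Tax = $737,164.2 × 0.0101 = $7,445.35842

$7,445.36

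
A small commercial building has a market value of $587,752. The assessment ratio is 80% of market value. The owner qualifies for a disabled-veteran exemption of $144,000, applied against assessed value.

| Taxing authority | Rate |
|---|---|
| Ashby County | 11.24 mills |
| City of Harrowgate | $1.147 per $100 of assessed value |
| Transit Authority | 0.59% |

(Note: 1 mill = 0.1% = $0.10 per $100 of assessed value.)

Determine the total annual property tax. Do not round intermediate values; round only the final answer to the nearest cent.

$9,332.63

Assessed value = $587,752 × 0.8 = $470,201.6
Taxable value = $470,201.6 − $144,000 = $326,201.6
Ashby County: $326,201.6 × 0.01124 = $3,666.505984
City of Harrowgate: $326,201.6 × 0.01147 = $3,741.532352
Transit Authority: $326,201.6 × 0.0059 = $1,924.58944
Total = $9,332.627776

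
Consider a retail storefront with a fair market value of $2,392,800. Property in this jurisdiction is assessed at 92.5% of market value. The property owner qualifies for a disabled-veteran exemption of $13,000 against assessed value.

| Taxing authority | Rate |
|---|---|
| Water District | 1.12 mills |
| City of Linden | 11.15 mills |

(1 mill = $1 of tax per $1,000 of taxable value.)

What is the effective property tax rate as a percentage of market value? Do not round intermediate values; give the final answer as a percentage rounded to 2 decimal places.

Assessed value = $2,392,800 × 0.925 = $2,213,340
Taxable value = $2,213,340 − $13,000 = $2,200,340
Water District: $2,200,340 × 0.00112 = $2,464.3808
City of Linden: $2,200,340 × 0.01115 = $24,533.791
Total tax = $26,998.1718
Effective rate = $26,998.1718 ÷ $2,392,800 = 1.13% of market value

1.13%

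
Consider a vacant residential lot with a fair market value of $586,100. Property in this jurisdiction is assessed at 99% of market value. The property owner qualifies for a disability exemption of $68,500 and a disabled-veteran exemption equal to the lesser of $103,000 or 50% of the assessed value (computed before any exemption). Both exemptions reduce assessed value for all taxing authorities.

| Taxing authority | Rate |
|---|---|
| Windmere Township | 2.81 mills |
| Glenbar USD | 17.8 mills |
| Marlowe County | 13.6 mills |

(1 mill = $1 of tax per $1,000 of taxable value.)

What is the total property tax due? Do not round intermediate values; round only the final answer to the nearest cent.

Assessed value = $586,100 × 0.99 = $580,239
Disabled-veteran exemption = min($103,000, 50% × $580,239) = min($103,000, $290,119.5) = $103,000 (dollar cap binds)
Taxable value = $580,239 − $68,500 − $103,000 = $408,739
Windmere Township: $408,739 × 0.00281 = $1,148.55659
Glenbar USD: $408,739 × 0.0178 = $7,275.5542
Marlowe County: $408,739 × 0.0136 = $5,558.8504
Total = $13,982.96119

$13,982.96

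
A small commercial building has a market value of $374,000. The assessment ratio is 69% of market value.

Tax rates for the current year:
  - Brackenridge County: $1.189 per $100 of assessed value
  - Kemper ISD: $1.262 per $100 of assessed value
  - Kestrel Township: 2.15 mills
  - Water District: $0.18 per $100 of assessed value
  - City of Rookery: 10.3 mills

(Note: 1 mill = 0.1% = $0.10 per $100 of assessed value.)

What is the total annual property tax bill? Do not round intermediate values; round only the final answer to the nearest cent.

Assessed value = $374,000 × 0.69 = $258,060
Brackenridge County: $258,060 × 0.01189 = $3,068.3334
Kemper ISD: $258,060 × 0.01262 = $3,256.7172
Kestrel Township: $258,060 × 0.00215 = $554.829
Water District: $258,060 × 0.0018 = $464.508
City of Rookery: $258,060 × 0.0103 = $2,658.018
Total = $10,002.4056

$10,002.41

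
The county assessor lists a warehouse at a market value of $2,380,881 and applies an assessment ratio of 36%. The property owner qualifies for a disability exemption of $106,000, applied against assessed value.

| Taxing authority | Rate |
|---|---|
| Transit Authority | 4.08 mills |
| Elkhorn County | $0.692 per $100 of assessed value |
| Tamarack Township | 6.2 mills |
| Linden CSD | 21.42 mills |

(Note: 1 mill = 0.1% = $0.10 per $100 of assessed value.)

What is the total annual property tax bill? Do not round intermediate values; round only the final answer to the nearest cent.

Assessed value = $2,380,881 × 0.36 = $857,117.16
Taxable value = $857,117.16 − $106,000 = $751,117.16
Transit Authority: $751,117.16 × 0.00408 = $3,064.5580128
Elkhorn County: $751,117.16 × 0.00692 = $5,197.7307472
Tamarack Township: $751,117.16 × 0.0062 = $4,656.926392
Linden CSD: $751,117.16 × 0.02142 = $16,088.9295672
Total = $29,008.1447192

$29,008.14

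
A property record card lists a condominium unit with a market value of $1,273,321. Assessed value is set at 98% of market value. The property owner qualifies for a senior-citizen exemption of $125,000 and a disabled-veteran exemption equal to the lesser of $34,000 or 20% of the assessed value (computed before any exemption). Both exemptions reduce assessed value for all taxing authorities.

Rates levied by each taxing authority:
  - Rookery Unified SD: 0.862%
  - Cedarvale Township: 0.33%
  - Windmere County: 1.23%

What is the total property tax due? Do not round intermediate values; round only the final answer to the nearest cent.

Assessed value = $1,273,321 × 0.98 = $1,247,854.58
Disabled-veteran exemption = min($34,000, 20% × $1,247,854.58) = min($34,000, $249,570.916) = $34,000 (dollar cap binds)
Taxable value = $1,247,854.58 − $125,000 − $34,000 = $1,088,854.58
Rookery Unified SD: $1,088,854.58 × 0.00862 = $9,385.9264796
Cedarvale Township: $1,088,854.58 × 0.0033 = $3,593.220114
Windmere County: $1,088,854.58 × 0.0123 = $13,392.911334
Total = $26,372.0579276

$26,372.06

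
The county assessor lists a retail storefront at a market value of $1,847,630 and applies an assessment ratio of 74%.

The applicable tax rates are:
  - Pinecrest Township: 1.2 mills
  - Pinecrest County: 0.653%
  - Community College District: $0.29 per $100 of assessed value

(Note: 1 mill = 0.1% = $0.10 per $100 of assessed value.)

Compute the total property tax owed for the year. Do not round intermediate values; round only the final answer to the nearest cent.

Assessed value = $1,847,630 × 0.74 = $1,367,246.2
Pinecrest Township: $1,367,246.2 × 0.0012 = $1,640.69544
Pinecrest County: $1,367,246.2 × 0.00653 = $8,928.117686
Community College District: $1,367,246.2 × 0.0029 = $3,965.01398
Total = $14,533.827106

$14,533.83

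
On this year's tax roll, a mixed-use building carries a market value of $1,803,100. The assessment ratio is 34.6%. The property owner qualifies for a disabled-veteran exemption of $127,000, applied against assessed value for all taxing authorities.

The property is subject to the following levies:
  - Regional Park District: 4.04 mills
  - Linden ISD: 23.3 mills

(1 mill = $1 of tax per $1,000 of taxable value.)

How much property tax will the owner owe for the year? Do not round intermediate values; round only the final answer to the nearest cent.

Assessed value = $1,803,100 × 0.346 = $623,872.6
Taxable value = $623,872.6 − $127,000 = $496,872.6
Regional Park District: $496,872.6 × 0.00404 = $2,007.365304
Linden ISD: $496,872.6 × 0.0233 = $11,577.13158
Total = $2,007.365304 + $11,577.13158 = $13,584.496884

$13,584.50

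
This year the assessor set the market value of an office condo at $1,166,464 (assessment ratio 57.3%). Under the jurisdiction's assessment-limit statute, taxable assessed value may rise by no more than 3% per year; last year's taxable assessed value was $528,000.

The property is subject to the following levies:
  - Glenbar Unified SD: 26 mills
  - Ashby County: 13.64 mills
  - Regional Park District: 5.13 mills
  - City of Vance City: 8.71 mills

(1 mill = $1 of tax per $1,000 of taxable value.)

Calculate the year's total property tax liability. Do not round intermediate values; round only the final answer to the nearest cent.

Uncapped assessed value = $1,166,464 × 0.573 = $668,383.872
Cap limit = $528,000 × 1.03 = $543,840
Taxable assessed value = min($668,383.872, $543,840) = $543,840 (cap binds)
Glenbar Unified SD: $543,840 × 0.026 = $14,139.84
Ashby County: $543,840 × 0.01364 = $7,417.9776
Regional Park District: $543,840 × 0.00513 = $2,789.8992
City of Vance City: $543,840 × 0.00871 = $4,736.8464
Total = $29,084.5632

$29,084.56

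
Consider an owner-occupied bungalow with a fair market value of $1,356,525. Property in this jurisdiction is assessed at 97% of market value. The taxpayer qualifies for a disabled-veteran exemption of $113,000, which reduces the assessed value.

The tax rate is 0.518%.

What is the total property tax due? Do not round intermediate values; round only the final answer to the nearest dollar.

Assessed value = $1,356,525 × 0.97 = $1,315,829.25
Taxable value = $1,315,829.25 − $113,000 = $1,202,829.25
Tax = $1,202,829.25 × 0.00518 = $6,230.655515

$6,231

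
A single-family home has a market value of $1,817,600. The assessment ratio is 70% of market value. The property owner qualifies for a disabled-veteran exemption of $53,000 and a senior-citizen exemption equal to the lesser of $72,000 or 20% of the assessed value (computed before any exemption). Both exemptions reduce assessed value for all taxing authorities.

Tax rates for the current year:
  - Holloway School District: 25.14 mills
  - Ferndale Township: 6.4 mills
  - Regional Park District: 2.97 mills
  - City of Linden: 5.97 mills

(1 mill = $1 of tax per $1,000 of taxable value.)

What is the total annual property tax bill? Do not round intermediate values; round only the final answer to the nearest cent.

$46,443.51

Assessed value = $1,817,600 × 0.7 = $1,272,320
Senior-citizen exemption = min($72,000, 20% × $1,272,320) = min($72,000, $254,464) = $72,000 (dollar cap binds)
Taxable value = $1,272,320 − $53,000 − $72,000 = $1,147,320
Holloway School District: $1,147,320 × 0.02514 = $28,843.6248
Ferndale Township: $1,147,320 × 0.0064 = $7,342.848
Regional Park District: $1,147,320 × 0.00297 = $3,407.5404
City of Linden: $1,147,320 × 0.00597 = $6,849.5004
Total = $46,443.5136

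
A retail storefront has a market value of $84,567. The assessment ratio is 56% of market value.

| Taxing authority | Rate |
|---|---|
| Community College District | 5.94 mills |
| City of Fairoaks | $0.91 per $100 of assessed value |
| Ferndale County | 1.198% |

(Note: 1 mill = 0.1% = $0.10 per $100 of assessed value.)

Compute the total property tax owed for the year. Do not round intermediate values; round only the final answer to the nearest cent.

Assessed value = $84,567 × 0.56 = $47,357.52
Community College District: $47,357.52 × 0.00594 = $281.3036688
City of Fairoaks: $47,357.52 × 0.0091 = $430.953432
Ferndale County: $47,357.52 × 0.01198 = $567.3430896
Total = $1,279.6001904

$1,279.60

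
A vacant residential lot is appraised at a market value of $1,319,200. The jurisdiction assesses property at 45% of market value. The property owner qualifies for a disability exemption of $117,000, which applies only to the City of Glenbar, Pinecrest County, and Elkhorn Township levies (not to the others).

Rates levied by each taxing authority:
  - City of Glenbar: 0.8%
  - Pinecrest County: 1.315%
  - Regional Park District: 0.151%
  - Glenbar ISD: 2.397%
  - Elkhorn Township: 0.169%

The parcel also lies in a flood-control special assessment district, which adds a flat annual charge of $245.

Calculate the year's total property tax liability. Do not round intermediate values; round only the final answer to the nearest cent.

$26,257.40

Assessed value = $1,319,200 × 0.45 = $593,640
City of Glenbar: ($593,640 − $117,000) × 0.008 = $476,640 × 0.008 = $3,813.12
Pinecrest County: ($593,640 − $117,000) × 0.01315 = $476,640 × 0.01315 = $6,267.816
Regional Park District: $593,640 × 0.00151 = $896.3964
Glenbar ISD: $593,640 × 0.02397 = $14,229.5508
Elkhorn Township: ($593,640 − $117,000) × 0.00169 = $476,640 × 0.00169 = $805.5216
Levies subtotal = $26,012.4048
Total = $26,012.4048 + $245 = $26,257.4048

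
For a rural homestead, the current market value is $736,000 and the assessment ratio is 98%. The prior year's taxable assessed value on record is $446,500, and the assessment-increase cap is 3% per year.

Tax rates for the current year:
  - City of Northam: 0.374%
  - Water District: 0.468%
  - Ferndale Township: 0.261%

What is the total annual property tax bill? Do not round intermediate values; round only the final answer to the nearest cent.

$5,072.64

Uncapped assessed value = $736,000 × 0.98 = $721,280
Cap limit = $446,500 × 1.03 = $459,895
Taxable assessed value = min($721,280, $459,895) = $459,895 (cap binds)
City of Northam: $459,895 × 0.00374 = $1,720.0073
Water District: $459,895 × 0.00468 = $2,152.3086
Ferndale Township: $459,895 × 0.00261 = $1,200.32595
Total = $5,072.64185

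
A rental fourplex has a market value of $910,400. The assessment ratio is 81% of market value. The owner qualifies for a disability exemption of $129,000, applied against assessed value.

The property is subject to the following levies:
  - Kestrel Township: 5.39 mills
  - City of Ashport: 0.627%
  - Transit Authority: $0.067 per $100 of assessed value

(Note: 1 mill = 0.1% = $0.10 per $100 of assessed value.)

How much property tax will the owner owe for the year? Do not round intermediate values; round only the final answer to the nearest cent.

Assessed value = $910,400 × 0.81 = $737,424
Taxable value = $737,424 − $129,000 = $608,424
Kestrel Township: $608,424 × 0.00539 = $3,279.40536
City of Ashport: $608,424 × 0.00627 = $3,814.81848
Transit Authority: $608,424 × 0.00067 = $407.64408
Total = $7,501.86792

$7,501.87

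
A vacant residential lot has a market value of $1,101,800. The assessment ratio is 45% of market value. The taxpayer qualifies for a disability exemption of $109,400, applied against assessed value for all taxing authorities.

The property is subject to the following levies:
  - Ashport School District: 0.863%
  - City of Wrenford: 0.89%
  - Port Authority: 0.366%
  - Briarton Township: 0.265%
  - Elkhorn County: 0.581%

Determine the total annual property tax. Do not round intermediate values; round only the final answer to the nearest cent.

$11,457.06

Assessed value = $1,101,800 × 0.45 = $495,810
Taxable value = $495,810 − $109,400 = $386,410
Ashport School District: $386,410 × 0.00863 = $3,334.7183
City of Wrenford: $386,410 × 0.0089 = $3,439.049
Port Authority: $386,410 × 0.00366 = $1,414.2606
Briarton Township: $386,410 × 0.00265 = $1,023.9865
Elkhorn County: $386,410 × 0.00581 = $2,245.0421
Total = $3,334.7183 + $3,439.049 + $1,414.2606 + $1,023.9865 + $2,245.0421 = $11,457.0565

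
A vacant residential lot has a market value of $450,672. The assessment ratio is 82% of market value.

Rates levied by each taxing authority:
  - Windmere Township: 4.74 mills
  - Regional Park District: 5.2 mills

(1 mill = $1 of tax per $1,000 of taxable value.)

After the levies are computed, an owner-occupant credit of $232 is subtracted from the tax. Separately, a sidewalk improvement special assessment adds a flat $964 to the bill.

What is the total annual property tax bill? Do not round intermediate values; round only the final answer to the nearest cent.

Assessed value = $450,672 × 0.82 = $369,551.04
Windmere Township: $369,551.04 × 0.00474 = $1,751.6719296
Regional Park District: $369,551.04 × 0.0052 = $1,921.665408
Levies subtotal = $3,673.3373376
After credit = $3,673.3373376 − $232 = $3,441.3373376
Total = $3,441.3373376 + $964 = $4,405.3373376

$4,405.34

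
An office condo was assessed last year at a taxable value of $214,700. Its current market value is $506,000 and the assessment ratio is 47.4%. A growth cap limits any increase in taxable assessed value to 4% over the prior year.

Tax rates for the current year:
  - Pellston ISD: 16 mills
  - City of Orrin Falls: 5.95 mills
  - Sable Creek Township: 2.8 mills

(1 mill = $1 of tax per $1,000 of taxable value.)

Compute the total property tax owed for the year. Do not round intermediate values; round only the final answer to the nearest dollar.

$5,526

Uncapped assessed value = $506,000 × 0.474 = $239,844
Cap limit = $214,700 × 1.04 = $223,288
Taxable assessed value = min($239,844, $223,288) = $223,288 (cap binds)
Pellston ISD: $223,288 × 0.016 = $3,572.608
City of Orrin Falls: $223,288 × 0.00595 = $1,328.5636
Sable Creek Township: $223,288 × 0.0028 = $625.2064
Total = $5,526.378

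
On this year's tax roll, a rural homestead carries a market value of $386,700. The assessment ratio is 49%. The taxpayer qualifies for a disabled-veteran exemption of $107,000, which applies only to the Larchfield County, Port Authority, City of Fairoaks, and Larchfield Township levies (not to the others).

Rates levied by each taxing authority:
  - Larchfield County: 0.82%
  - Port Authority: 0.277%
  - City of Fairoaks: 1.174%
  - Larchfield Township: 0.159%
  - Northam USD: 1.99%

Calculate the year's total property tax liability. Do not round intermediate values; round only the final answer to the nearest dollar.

Assessed value = $386,700 × 0.49 = $189,483
Larchfield County: ($189,483 − $107,000) × 0.0082 = $82,483 × 0.0082 = $676.3606
Port Authority: ($189,483 − $107,000) × 0.00277 = $82,483 × 0.00277 = $228.47791
City of Fairoaks: ($189,483 − $107,000) × 0.01174 = $82,483 × 0.01174 = $968.35042
Larchfield Township: ($189,483 − $107,000) × 0.00159 = $82,483 × 0.00159 = $131.14797
Northam USD: $189,483 × 0.0199 = $3,770.7117
Total = $5,775.0486

$5,775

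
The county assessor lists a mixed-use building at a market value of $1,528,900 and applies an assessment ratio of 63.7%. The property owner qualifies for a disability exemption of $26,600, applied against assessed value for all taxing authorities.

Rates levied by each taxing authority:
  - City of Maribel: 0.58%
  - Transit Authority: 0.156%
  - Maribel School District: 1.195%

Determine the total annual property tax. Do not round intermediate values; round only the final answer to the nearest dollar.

Assessed value = $1,528,900 × 0.637 = $973,909.3
Taxable value = $973,909.3 − $26,600 = $947,309.3
City of Maribel: $947,309.3 × 0.0058 = $5,494.39394
Transit Authority: $947,309.3 × 0.00156 = $1,477.802508
Maribel School District: $947,309.3 × 0.01195 = $11,320.346135
Total = $5,494.39394 + $1,477.802508 + $11,320.346135 = $18,292.542583

$18,293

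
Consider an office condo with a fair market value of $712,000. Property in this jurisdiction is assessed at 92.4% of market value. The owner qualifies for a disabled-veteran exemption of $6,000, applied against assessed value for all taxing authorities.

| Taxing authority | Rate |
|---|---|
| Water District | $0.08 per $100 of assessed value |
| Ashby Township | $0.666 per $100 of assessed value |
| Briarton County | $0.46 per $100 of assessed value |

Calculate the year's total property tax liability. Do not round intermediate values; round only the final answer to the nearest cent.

$7,861.77

Assessed value = $712,000 × 0.924 = $657,888
Taxable value = $657,888 − $6,000 = $651,888
Water District: $651,888 × 0.0008 = $521.5104
Ashby Township: $651,888 × 0.00666 = $4,341.57408
Briarton County: $651,888 × 0.0046 = $2,998.6848
Total = $521.5104 + $4,341.57408 + $2,998.6848 = $7,861.76928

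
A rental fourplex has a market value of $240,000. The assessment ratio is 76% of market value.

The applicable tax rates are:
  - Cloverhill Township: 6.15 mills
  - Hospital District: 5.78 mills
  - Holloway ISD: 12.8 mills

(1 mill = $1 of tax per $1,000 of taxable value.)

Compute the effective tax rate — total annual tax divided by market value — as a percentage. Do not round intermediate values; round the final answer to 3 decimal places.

Assessed value = $240,000 × 0.76 = $182,400
Cloverhill Township: $182,400 × 0.00615 = $1,121.76
Hospital District: $182,400 × 0.00578 = $1,054.272
Holloway ISD: $182,400 × 0.0128 = $2,334.72
Total tax = $4,510.752
Effective rate = $4,510.752 ÷ $240,000 = 1.879% of market value

1.879%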